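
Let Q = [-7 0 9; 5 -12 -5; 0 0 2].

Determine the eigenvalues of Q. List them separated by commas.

-12, -7, 2

Set up det(μI - Q) = 0.
Expanding along the first row, p(μ) = μ^3 + 17μ^2 + 46μ - 168.
Since p(2) = 0, μ = 2 is a root.
Factor out (μ - 2): p(μ) = (μ - 2)·(μ^2 + 19μ + 84).
The quadratic factors as (μ + 12)·(μ + 7).
Eigenvalues: -12, -7, 2.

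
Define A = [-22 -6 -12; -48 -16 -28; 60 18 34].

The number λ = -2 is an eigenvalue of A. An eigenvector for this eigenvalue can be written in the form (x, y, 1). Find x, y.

We need (A + 2I)v = 0.
A + 2I = [[-20, -6, -12], [-48, -14, -28], [60, 18, 36]].
Row 1: (-20)·x + (-6)·y + (-12)·1 = 0
Row 2: (-48)·x + (-14)·y + (-28)·1 = 0
Row 3: (60)·x + (18)·y + (36)·1 = 0
Solving gives x = 0, y = -2.
Check: A·(0, -2, 1) = (0, 4, -2) = -2·(0, -2, 1).

0, -2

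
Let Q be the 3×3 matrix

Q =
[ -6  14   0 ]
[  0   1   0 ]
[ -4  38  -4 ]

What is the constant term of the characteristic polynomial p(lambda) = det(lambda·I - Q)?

p(0) = det(0·I − Q) = det(−Q) = (−1)^3·det(Q).
det(Q) = 24, so p(0) = -24.

-24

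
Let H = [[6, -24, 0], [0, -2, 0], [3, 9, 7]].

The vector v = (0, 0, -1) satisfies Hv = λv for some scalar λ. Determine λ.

Compute Hv: H·(0, 0, -1) = (0, 0, -7).
Since Hv = λv, compare component 3: -7 = λ·-1, so λ = 7.

7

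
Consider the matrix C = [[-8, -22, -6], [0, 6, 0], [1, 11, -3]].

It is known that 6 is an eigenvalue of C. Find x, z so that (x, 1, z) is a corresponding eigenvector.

-2, 1

We need (C - 6I)v = 0.
C - 6I = [[-14, -22, -6], [0, 0, 0], [1, 11, -9]].
Row 1: (-14)·x + (-22)·1 + (-6)·z = 0
Row 2: (0)·x + (0)·1 + (0)·z = 0
Row 3: (1)·x + (11)·1 + (-9)·z = 0
Solving gives x = -2, z = 1.
Check: C·(-2, 1, 1) = (-12, 6, 6) = 6·(-2, 1, 1).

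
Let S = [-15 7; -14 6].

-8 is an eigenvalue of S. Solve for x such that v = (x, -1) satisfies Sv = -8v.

We need (S + 8I)v = 0.
S + 8I = [[-7, 7], [-14, 14]].
Row 1: (-7)·x + (7)·-1 = 0
Row 2: (-14)·x + (14)·-1 = 0
Solving gives x = -1.
Check: S·(-1, -1) = (8, 8) = -8·(-1, -1).

-1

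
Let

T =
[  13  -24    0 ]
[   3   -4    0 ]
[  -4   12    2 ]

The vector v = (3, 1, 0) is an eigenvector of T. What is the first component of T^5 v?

9375

First find the eigenvalue: Tv = (15, 5, 0) = 5·(3, 1, 0), so λ = 5.
Then T^5 v = λ^5·v = 5^5·(3, 1, 0) = 3125·(3, 1, 0) = (9375, 3125, 0).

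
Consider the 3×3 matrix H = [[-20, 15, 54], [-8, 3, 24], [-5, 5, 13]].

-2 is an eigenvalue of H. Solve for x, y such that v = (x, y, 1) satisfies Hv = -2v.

We need (H + 2I)v = 0.
H + 2I = [[-18, 15, 54], [-8, 5, 24], [-5, 5, 15]].
Row 1: (-18)·x + (15)·y + (54)·1 = 0
Row 2: (-8)·x + (5)·y + (24)·1 = 0
Row 3: (-5)·x + (5)·y + (15)·1 = 0
Solving gives x = 3, y = 0.
Check: H·(3, 0, 1) = (-6, 0, -2) = -2·(3, 0, 1).

3, 0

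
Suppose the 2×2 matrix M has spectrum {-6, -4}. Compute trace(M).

trace(M) is the sum of the eigenvalues: (-6) + (-4) = -10.

-10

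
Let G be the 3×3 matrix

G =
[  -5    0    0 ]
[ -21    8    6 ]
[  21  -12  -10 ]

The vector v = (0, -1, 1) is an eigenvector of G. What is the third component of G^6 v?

First find the eigenvalue: Gv = (0, -2, 2) = 2·(0, -1, 1), so λ = 2.
Then G^6 v = λ^6·v = 2^6·(0, -1, 1) = 64·(0, -1, 1) = (0, -64, 64).

64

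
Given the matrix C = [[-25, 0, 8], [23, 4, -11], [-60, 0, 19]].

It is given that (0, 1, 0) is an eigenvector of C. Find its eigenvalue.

4

Compute Cv: C·(0, 1, 0) = (0, 4, 0).
Since Cv = λv, compare component 2: 4 = λ·1, so λ = 4.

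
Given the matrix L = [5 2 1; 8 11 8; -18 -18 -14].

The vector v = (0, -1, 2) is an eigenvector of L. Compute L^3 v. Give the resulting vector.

(0, 125, -250)

First find the eigenvalue: Lv = (0, 5, -10) = -5·(0, -1, 2), so λ = -5.
Then L^3 v = λ^3·v = (-5)^3·(0, -1, 2) = -125·(0, -1, 2) = (0, 125, -250).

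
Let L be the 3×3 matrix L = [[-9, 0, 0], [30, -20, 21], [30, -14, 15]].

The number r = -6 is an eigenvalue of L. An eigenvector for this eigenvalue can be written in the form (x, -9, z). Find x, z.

0, -6

We need (L + 6I)v = 0.
L + 6I = [[-3, 0, 0], [30, -14, 21], [30, -14, 21]].
Row 1: (-3)·x + (0)·-9 + (0)·z = 0
Row 2: (30)·x + (-14)·-9 + (21)·z = 0
Row 3: (30)·x + (-14)·-9 + (21)·z = 0
Solving gives x = 0, z = -6.
Check: L·(0, -9, -6) = (0, 54, 36) = -6·(0, -9, -6).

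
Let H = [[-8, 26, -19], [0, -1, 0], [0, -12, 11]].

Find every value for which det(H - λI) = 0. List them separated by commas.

Compute the characteristic polynomial p(lambda) = det(lambda·I - H).
Cofactor expansion gives p(lambda) = lambda^3 - 2·lambda^2 - 91·lambda - 88.
Rational-root test: lambda = -1 gives p(-1) = 0.
Factor out (lambda + 1): p(lambda) = (lambda + 1)·(lambda^2 - 3·lambda - 88).
The quadratic factors as (lambda + 8)·(lambda - 11).
Eigenvalues: -8, -1, 11.

-8, -1, 11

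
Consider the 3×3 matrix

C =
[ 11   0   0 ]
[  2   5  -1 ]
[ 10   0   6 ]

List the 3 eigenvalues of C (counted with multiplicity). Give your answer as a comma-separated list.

5, 6, 11

Compute the characteristic polynomial p(λ) = det(λI - C).
Expanding the 3×3 determinant: p(λ) = λ^3 - 22λ^2 + 151λ - 330.
Try λ = 6: p(6) = 0, so 6 is a root.
Dividing by (λ - 6) leaves λ^2 - 16λ + 55.
The quadratic factors as (λ - 5)·(λ - 11).
Eigenvalues: 5, 6, 11.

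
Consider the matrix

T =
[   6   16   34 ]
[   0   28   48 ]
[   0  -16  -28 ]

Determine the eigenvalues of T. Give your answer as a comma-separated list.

-4, 4, 6

Set up det(lambda·I - T) = 0.
Expanding along the first row, p(lambda) = lambda^3 - 6·lambda^2 - 16·lambda + 96.
Rational-root test: lambda = 4 gives p(4) = 0.
Dividing by (lambda - 4) leaves lambda^2 - 2·lambda - 24.
The quadratic factors as (lambda + 4)·(lambda - 6).
Eigenvalues: -4, 4, 6.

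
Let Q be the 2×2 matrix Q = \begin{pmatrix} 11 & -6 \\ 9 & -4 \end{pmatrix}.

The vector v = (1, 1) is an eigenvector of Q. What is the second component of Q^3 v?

125

First find the eigenvalue: Qv = (5, 5) = 5·(1, 1), so λ = 5.
Then Q^3 v = λ^3·v = 5^3·(1, 1) = 125·(1, 1) = (125, 125).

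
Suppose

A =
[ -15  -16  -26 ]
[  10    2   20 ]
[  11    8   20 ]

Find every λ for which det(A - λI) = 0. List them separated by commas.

-2, 2, 7

Compute the characteristic polynomial p(λ) = det(λI - A).
Expanding along the first row, p(λ) = λ^3 - 7λ^2 - 4λ + 28.
Rational-root test: λ = 7 gives p(7) = 0.
Factor out (λ - 7): p(λ) = (λ - 7)·(λ^2 - 4).
The quadratic factors as (λ + 2)·(λ - 2).
Eigenvalues: -2, 2, 7.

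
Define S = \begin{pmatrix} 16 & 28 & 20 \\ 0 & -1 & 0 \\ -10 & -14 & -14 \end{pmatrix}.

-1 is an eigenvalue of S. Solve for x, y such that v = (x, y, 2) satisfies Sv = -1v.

We need (S + 1I)v = 0.
S + 1I = [[17, 28, 20], [0, 0, 0], [-10, -14, -13]].
Row 1: (17)·x + (28)·y + (20)·2 = 0
Row 2: (0)·x + (0)·y + (0)·2 = 0
Row 3: (-10)·x + (-14)·y + (-13)·2 = 0
Solving gives x = -4, y = 1.
Check: S·(-4, 1, 2) = (4, -1, -2) = -1·(-4, 1, 2).

-4, 1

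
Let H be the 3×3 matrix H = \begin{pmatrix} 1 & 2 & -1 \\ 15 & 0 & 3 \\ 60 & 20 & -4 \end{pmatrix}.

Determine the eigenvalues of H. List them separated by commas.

-5, -4, 6

The characteristic polynomial is p(λ) = det(λI - H).
Expanding the 3×3 determinant: p(λ) = λ^3 + 3λ^2 - 34λ - 120.
Try λ = -4: p(-4) = 0, so -4 is a root.
Factor out (λ + 4): p(λ) = (λ + 4)·(λ^2 - λ - 30).
The quadratic factors as (λ + 5)·(λ - 6).
Eigenvalues: -5, -4, 6.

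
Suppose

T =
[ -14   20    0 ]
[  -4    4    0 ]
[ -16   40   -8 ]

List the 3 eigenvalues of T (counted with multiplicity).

Compute the characteristic polynomial p(s) = det(sI - T).
Expanding the 3×3 determinant: p(s) = s^3 + 18s^2 + 104s + 192.
Since p(-4) = 0, s = -4 is a root.
Dividing by (s + 4) leaves s^2 + 14s + 48.
The quadratic factors as (s + 8)·(s + 6).
Eigenvalues: -8, -6, -4.

-8, -6, -4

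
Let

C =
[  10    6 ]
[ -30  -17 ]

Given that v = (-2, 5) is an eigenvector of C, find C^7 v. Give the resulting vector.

First find the eigenvalue: Cv = (10, -25) = -5·(-2, 5), so λ = -5.
Then C^7 v = λ^7·v = (-5)^7·(-2, 5) = -78125·(-2, 5) = (156250, -390625).

(156250, -390625)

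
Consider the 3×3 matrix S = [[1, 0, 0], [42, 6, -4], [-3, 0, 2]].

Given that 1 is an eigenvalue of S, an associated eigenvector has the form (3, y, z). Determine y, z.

-18, 9

We need (S - 1I)v = 0.
S - 1I = [[0, 0, 0], [42, 5, -4], [-3, 0, 1]].
Row 1: (0)·3 + (0)·y + (0)·z = 0
Row 2: (42)·3 + (5)·y + (-4)·z = 0
Row 3: (-3)·3 + (0)·y + (1)·z = 0
Solving gives y = -18, z = 9.
Check: S·(3, -18, 9) = (3, -18, 9) = 1·(3, -18, 9).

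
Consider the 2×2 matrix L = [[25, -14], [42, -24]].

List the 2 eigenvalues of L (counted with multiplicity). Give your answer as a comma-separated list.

det(L - λI) = (25 - λ)(-24 - λ) - (-14)·(42) = λ^2 - λ - 12.
This factors as (λ + 3)·(λ - 4) = 0.
Eigenvalues: -3, 4.

-3, 4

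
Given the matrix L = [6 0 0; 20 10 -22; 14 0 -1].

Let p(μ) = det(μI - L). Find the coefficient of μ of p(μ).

44

p(μ) = μ^3 - 15μ^2 + 44μ + 60.
The coefficient of μ is 44.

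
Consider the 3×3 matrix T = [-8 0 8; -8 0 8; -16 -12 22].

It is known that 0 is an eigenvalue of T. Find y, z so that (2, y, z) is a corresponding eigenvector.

We need (T)v = 0.
T = [[-8, 0, 8], [-8, 0, 8], [-16, -12, 22]].
Row 1: (-8)·2 + (0)·y + (8)·z = 0
Row 2: (-8)·2 + (0)·y + (8)·z = 0
Row 3: (-16)·2 + (-12)·y + (22)·z = 0
Solving gives y = 1, z = 2.
Check: T·(2, 1, 2) = (0, 0, 0) = 0·(2, 1, 2).

1, 2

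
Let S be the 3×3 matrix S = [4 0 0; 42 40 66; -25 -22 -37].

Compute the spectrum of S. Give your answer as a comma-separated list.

Compute the characteristic polynomial p(t) = det(tI - S).
Expanding along the first row, p(t) = t^3 - 7t^2 - 16t + 112.
Try t = -4: p(-4) = 0, so -4 is a root.
Factor out (t + 4): p(t) = (t + 4)·(t^2 - 11t + 28).
The quadratic factors as (t - 4)·(t - 7).
Eigenvalues: -4, 4, 7.

-4, 4, 7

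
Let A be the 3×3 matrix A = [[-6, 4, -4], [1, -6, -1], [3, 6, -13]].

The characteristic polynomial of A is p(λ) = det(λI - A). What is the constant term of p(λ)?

p(λ) = λ^3 + 25λ^2 + 206λ + 560.
The constant term is 560.

560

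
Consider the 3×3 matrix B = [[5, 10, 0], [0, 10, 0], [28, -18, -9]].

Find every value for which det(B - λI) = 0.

The characteristic polynomial is p(λ) = det(λI - B).
Expanding the 3×3 determinant: p(λ) = λ^3 - 6λ^2 - 85λ + 450.
Rational-root test: λ = 5 gives p(5) = 0.
Factor out (λ - 5): p(λ) = (λ - 5)·(λ^2 - λ - 90).
The quadratic factors as (λ + 9)·(λ - 10).
Eigenvalues: -9, 5, 10.

-9, 5, 10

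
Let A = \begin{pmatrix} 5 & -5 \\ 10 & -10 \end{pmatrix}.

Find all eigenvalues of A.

-5, 0

det(A - rI) = (5 - r)(-10 - r) - (-5)·(10) = r^2 + 5r.
This factors as (r + 5)·r = 0.
Eigenvalues: -5, 0.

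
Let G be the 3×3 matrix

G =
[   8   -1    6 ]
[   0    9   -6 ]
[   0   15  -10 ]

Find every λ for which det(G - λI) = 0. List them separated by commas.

The characteristic polynomial is p(μ) = det(μI - G).
Expanding the 3×3 determinant: p(μ) = μ^3 - 7μ^2 - 8μ.
Try μ = 0: p(0) = 0, so 0 is a root.
Factor out μ: p(μ) = μ·(μ^2 - 7μ - 8).
The quadratic factors as (μ + 1)·(μ - 8).
Eigenvalues: -1, 0, 8.

-1, 0, 8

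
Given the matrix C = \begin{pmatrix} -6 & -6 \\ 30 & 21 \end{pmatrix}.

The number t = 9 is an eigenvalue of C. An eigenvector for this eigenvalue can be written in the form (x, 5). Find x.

-2

We need (C - 9I)v = 0.
C - 9I = [[-15, -6], [30, 12]].
Row 1: (-15)·x + (-6)·5 = 0
Row 2: (30)·x + (12)·5 = 0
Solving gives x = -2.
Check: C·(-2, 5) = (-18, 45) = 9·(-2, 5).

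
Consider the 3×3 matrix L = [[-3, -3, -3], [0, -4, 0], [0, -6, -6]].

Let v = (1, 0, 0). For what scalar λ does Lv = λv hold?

Compute Lv: L·(1, 0, 0) = (-3, 0, 0).
Since Lv = λv, compare component 1: -3 = λ·1, so λ = -3.

-3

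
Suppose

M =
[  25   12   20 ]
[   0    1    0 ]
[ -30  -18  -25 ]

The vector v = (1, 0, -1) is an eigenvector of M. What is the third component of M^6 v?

First find the eigenvalue: Mv = (5, 0, -5) = 5·(1, 0, -1), so λ = 5.
Then M^6 v = λ^6·v = 5^6·(1, 0, -1) = 15625·(1, 0, -1) = (15625, 0, -15625).

-15625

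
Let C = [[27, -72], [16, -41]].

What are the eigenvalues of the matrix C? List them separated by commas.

-9, -5

det(C - μI) = (27 - μ)(-41 - μ) - (-72)·(16) = μ^2 + 14μ + 45.
This factors as (μ + 9)·(μ + 5) = 0.
Eigenvalues: -9, -5.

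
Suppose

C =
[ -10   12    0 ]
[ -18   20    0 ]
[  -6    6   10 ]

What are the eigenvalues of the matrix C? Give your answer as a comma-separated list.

2, 8, 10

The characteristic polynomial is p(λ) = det(λI - C).
Expanding along the first row, p(λ) = λ^3 - 20λ^2 + 116λ - 160.
Since p(8) = 0, λ = 8 is a root.
Dividing by (λ - 8) leaves λ^2 - 12λ + 20.
The quadratic factors as (λ - 2)·(λ - 10).
Eigenvalues: 2, 8, 10.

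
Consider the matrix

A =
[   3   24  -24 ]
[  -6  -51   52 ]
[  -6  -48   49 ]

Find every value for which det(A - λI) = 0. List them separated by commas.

The characteristic polynomial is p(r) = det(rI - A).
Expanding the 3×3 determinant: p(r) = r^3 - r^2 - 9r + 9.
Since p(3) = 0, r = 3 is a root.
Factor out (r - 3): p(r) = (r - 3)·(r^2 + 2r - 3).
The quadratic factors as (r + 3)·(r - 1).
Eigenvalues: -3, 1, 3.

-3, 1, 3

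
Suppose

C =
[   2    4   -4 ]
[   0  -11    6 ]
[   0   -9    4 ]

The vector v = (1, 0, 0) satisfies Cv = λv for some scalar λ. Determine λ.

2

Compute Cv: C·(1, 0, 0) = (2, 0, 0).
Since Cv = λv, compare component 1: 2 = λ·1, so λ = 2.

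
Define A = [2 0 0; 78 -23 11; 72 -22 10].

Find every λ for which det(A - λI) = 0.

-12, -1, 2

The characteristic polynomial is p(r) = det(rI - A).
Cofactor expansion gives p(r) = r^3 + 11r^2 - 14r - 24.
Since p(-1) = 0, r = -1 is a root.
Dividing by (r + 1) leaves r^2 + 10r - 24.
The quadratic factors as (r + 12)·(r - 2).
Eigenvalues: -12, -1, 2.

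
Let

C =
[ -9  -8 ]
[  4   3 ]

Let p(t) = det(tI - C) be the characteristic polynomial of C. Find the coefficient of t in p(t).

6

The coefficient of t of det(tI - C) is −trace(C).
trace(C) = (-9) + (3) = -6, so the coefficient is 6.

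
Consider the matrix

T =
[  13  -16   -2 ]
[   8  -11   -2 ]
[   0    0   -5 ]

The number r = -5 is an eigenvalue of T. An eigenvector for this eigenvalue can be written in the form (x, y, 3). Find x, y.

We need (T + 5I)v = 0.
T + 5I = [[18, -16, -2], [8, -6, -2], [0, 0, 0]].
Row 1: (18)·x + (-16)·y + (-2)·3 = 0
Row 2: (8)·x + (-6)·y + (-2)·3 = 0
Row 3: (0)·x + (0)·y + (0)·3 = 0
Solving gives x = 3, y = 3.
Check: T·(3, 3, 3) = (-15, -15, -15) = -5·(3, 3, 3).

3, 3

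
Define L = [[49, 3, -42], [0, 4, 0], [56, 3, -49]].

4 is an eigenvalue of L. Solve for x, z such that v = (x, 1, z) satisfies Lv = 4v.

-1, -1

We need (L - 4I)v = 0.
L - 4I = [[45, 3, -42], [0, 0, 0], [56, 3, -53]].
Row 1: (45)·x + (3)·1 + (-42)·z = 0
Row 2: (0)·x + (0)·1 + (0)·z = 0
Row 3: (56)·x + (3)·1 + (-53)·z = 0
Solving gives x = -1, z = -1.
Check: L·(-1, 1, -1) = (-4, 4, -4) = 4·(-1, 1, -1).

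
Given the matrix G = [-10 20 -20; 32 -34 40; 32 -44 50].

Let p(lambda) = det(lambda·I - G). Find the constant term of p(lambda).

p(lambda) = lambda^3 - 6·lambda^2 - 100·lambda + 600.
The constant term is 600.

600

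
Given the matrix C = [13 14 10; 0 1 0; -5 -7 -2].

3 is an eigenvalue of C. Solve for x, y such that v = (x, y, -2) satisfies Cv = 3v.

We need (C - 3I)v = 0.
C - 3I = [[10, 14, 10], [0, -2, 0], [-5, -7, -5]].
Row 1: (10)·x + (14)·y + (10)·-2 = 0
Row 2: (0)·x + (-2)·y + (0)·-2 = 0
Row 3: (-5)·x + (-7)·y + (-5)·-2 = 0
Solving gives x = 2, y = 0.
Check: C·(2, 0, -2) = (6, 0, -6) = 3·(2, 0, -2).

2, 0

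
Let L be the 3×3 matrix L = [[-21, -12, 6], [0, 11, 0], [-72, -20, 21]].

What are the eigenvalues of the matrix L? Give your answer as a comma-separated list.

The characteristic polynomial is p(μ) = det(μI - L).
Cofactor expansion gives p(μ) = μ^3 - 11μ^2 - 9μ + 99.
Rational-root test: μ = 11 gives p(11) = 0.
Factor out (μ - 11): p(μ) = (μ - 11)·(μ^2 - 9).
The quadratic factors as (μ + 3)·(μ - 3).
Eigenvalues: -3, 3, 11.

-3, 3, 11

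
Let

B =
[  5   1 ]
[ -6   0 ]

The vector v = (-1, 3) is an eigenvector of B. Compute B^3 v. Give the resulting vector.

First find the eigenvalue: Bv = (-2, 6) = 2·(-1, 3), so λ = 2.
Then B^3 v = λ^3·v = 2^3·(-1, 3) = 8·(-1, 3) = (-8, 24).

(-8, 24)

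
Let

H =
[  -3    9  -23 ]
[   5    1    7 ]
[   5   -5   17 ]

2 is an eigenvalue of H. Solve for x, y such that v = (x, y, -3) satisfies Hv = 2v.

We need (H - 2I)v = 0.
H - 2I = [[-5, 9, -23], [5, -1, 7], [5, -5, 15]].
Row 1: (-5)·x + (9)·y + (-23)·-3 = 0
Row 2: (5)·x + (-1)·y + (7)·-3 = 0
Row 3: (5)·x + (-5)·y + (15)·-3 = 0
Solving gives x = 3, y = -6.
Check: H·(3, -6, -3) = (6, -12, -6) = 2·(3, -6, -3).

3, -6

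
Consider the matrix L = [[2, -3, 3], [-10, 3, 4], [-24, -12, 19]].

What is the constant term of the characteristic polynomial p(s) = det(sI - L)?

p(0) = det(0·I − L) = det(−L) = (−1)^3·det(L).
det(L) = 504, so p(0) = -504.

-504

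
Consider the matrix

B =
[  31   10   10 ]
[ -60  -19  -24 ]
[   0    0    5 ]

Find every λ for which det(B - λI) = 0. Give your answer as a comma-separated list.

1, 5, 11

Set up det(lambda·I - B) = 0.
Expanding along the first row, p(lambda) = lambda^3 - 17·lambda^2 + 71·lambda - 55.
Since p(1) = 0, lambda = 1 is a root.
Dividing by (lambda - 1) leaves lambda^2 - 16·lambda + 55.
The quadratic factors as (lambda - 5)·(lambda - 11).
Eigenvalues: 1, 5, 11.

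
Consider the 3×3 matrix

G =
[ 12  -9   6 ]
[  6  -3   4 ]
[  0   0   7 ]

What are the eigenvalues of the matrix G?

3, 6, 7

Compute the characteristic polynomial p(t) = det(tI - G).
Expanding along the first row, p(t) = t^3 - 16t^2 + 81t - 126.
Since p(6) = 0, t = 6 is a root.
Factor out (t - 6): p(t) = (t - 6)·(t^2 - 10t + 21).
The quadratic factors as (t - 3)·(t - 7).
Eigenvalues: 3, 6, 7.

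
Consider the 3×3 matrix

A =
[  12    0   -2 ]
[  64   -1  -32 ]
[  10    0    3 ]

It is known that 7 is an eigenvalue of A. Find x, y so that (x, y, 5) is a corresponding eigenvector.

We need (A - 7I)v = 0.
A - 7I = [[5, 0, -2], [64, -8, -32], [10, 0, -4]].
Row 1: (5)·x + (0)·y + (-2)·5 = 0
Row 2: (64)·x + (-8)·y + (-32)·5 = 0
Row 3: (10)·x + (0)·y + (-4)·5 = 0
Solving gives x = 2, y = -4.
Check: A·(2, -4, 5) = (14, -28, 35) = 7·(2, -4, 5).

2, -4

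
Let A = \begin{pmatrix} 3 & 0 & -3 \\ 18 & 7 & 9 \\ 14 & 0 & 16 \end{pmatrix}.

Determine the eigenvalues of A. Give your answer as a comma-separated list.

Compute the characteristic polynomial p(t) = det(tI - A).
Cofactor expansion gives p(t) = t^3 - 26t^2 + 223t - 630.
Rational-root test: t = 10 gives p(10) = 0.
Factor out (t - 10): p(t) = (t - 10)·(t^2 - 16t + 63).
The quadratic factors as (t - 7)·(t - 9).
Eigenvalues: 7, 9, 10.

7, 9, 10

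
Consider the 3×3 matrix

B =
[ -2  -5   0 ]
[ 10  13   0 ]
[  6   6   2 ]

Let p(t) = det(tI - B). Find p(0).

-48

p(0) = det(0·I − B) = det(−B) = (−1)^3·det(B).
det(B) = 48, so p(0) = -48.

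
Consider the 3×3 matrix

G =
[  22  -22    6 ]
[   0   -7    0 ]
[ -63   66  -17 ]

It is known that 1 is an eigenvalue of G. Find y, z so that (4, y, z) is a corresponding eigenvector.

We need (G - 1I)v = 0.
G - 1I = [[21, -22, 6], [0, -8, 0], [-63, 66, -18]].
Row 1: (21)·4 + (-22)·y + (6)·z = 0
Row 2: (0)·4 + (-8)·y + (0)·z = 0
Row 3: (-63)·4 + (66)·y + (-18)·z = 0
Solving gives y = 0, z = -14.
Check: G·(4, 0, -14) = (4, 0, -14) = 1·(4, 0, -14).

0, -14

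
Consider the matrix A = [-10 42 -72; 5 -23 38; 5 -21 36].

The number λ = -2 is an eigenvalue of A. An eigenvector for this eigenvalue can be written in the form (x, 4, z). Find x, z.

We need (A + 2I)v = 0.
A + 2I = [[-8, 42, -72], [5, -21, 38], [5, -21, 38]].
Row 1: (-8)·x + (42)·4 + (-72)·z = 0
Row 2: (5)·x + (-21)·4 + (38)·z = 0
Row 3: (5)·x + (-21)·4 + (38)·z = 0
Solving gives x = -6, z = 3.
Check: A·(-6, 4, 3) = (12, -8, -6) = -2·(-6, 4, 3).

-6, 3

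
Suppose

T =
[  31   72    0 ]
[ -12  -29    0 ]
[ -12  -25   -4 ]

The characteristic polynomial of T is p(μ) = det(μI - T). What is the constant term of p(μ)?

-140

p(μ) = μ^3 + 2μ^2 - 43μ - 140.
The constant term is -140.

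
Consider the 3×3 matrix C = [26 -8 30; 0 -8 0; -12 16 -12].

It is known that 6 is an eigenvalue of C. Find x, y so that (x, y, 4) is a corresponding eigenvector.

-6, 0

We need (C - 6I)v = 0.
C - 6I = [[20, -8, 30], [0, -14, 0], [-12, 16, -18]].
Row 1: (20)·x + (-8)·y + (30)·4 = 0
Row 2: (0)·x + (-14)·y + (0)·4 = 0
Row 3: (-12)·x + (16)·y + (-18)·4 = 0
Solving gives x = -6, y = 0.
Check: C·(-6, 0, 4) = (-36, 0, 24) = 6·(-6, 0, 4).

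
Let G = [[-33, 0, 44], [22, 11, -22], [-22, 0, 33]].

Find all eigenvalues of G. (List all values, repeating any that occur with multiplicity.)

-11, 11, 11

Compute the characteristic polynomial p(μ) = det(μI - G).
Expanding along the first row, p(μ) = μ^3 - 11μ^2 - 121μ + 1331.
Since p(11) = 0, μ = 11 is a root.
Dividing by (μ - 11) leaves μ^2 - 121.
The quadratic factors as (μ + 11)·(μ - 11).
Eigenvalues: -11, 11, 11.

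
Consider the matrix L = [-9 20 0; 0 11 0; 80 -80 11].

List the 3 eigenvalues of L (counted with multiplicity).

-9, 11, 11

Compute the characteristic polynomial p(λ) = det(λI - L).
Cofactor expansion gives p(λ) = λ^3 - 13λ^2 - 77λ + 1089.
Try λ = -9: p(-9) = 0, so -9 is a root.
Factor out (λ + 9): p(λ) = (λ + 9)·(λ^2 - 22λ + 121).
The quadratic factor is (λ - 11)^2.
Eigenvalues: -9, 11, 11.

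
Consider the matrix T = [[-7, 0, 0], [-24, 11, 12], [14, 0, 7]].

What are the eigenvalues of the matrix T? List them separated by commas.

-7, 7, 11

The characteristic polynomial is p(lambda) = det(lambda·I - T).
Cofactor expansion gives p(lambda) = lambda^3 - 11·lambda^2 - 49·lambda + 539.
Since p(-7) = 0, lambda = -7 is a root.
Factor out (lambda + 7): p(lambda) = (lambda + 7)·(lambda^2 - 18·lambda + 77).
The quadratic factors as (lambda - 7)·(lambda - 11).
Eigenvalues: -7, 7, 11.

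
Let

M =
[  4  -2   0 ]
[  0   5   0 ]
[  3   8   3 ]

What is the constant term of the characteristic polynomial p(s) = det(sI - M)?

-60

p(0) = det(0·I − M) = det(−M) = (−1)^3·det(M).
det(M) = 60, so p(0) = -60.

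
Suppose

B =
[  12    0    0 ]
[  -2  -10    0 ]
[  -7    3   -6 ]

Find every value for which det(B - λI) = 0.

B is lower triangular, so its eigenvalues are the diagonal entries.
Diagonal: 12, -10, -6.

-10, -6, 12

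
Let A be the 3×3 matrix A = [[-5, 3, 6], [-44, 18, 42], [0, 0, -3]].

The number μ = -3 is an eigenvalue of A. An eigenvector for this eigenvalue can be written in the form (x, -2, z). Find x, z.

0, 1

We need (A + 3I)v = 0.
A + 3I = [[-2, 3, 6], [-44, 21, 42], [0, 0, 0]].
Row 1: (-2)·x + (3)·-2 + (6)·z = 0
Row 2: (-44)·x + (21)·-2 + (42)·z = 0
Row 3: (0)·x + (0)·-2 + (0)·z = 0
Solving gives x = 0, z = 1.
Check: A·(0, -2, 1) = (0, 6, -3) = -3·(0, -2, 1).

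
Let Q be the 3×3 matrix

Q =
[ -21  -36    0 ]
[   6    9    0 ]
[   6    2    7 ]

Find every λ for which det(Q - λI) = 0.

Compute the characteristic polynomial p(lambda) = det(lambda·I - Q).
Expanding the 3×3 determinant: p(lambda) = lambda^3 + 5·lambda^2 - 57·lambda - 189.
Since p(-9) = 0, lambda = -9 is a root.
Dividing by (lambda + 9) leaves lambda^2 - 4·lambda - 21.
The quadratic factors as (lambda + 3)·(lambda - 7).
Eigenvalues: -9, -3, 7.

-9, -3, 7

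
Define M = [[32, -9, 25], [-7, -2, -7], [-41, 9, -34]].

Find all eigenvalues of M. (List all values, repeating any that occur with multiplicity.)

-9, -2, 7

Set up det(rI - M) = 0.
Expanding along the first row, p(r) = r^3 + 4r^2 - 59r - 126.
Try r = -9: p(-9) = 0, so -9 is a root.
Factor out (r + 9): p(r) = (r + 9)·(r^2 - 5r - 14).
The quadratic factors as (r + 2)·(r - 7).
Eigenvalues: -9, -2, 7.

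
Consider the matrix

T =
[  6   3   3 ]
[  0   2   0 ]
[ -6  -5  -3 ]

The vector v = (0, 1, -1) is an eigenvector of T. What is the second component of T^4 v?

First find the eigenvalue: Tv = (0, 2, -2) = 2·(0, 1, -1), so λ = 2.
Then T^4 v = λ^4·v = 2^4·(0, 1, -1) = 16·(0, 1, -1) = (0, 16, -16).

16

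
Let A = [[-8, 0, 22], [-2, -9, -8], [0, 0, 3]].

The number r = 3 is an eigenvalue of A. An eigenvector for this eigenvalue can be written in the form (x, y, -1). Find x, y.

-2, 1

We need (A - 3I)v = 0.
A - 3I = [[-11, 0, 22], [-2, -12, -8], [0, 0, 0]].
Row 1: (-11)·x + (0)·y + (22)·-1 = 0
Row 2: (-2)·x + (-12)·y + (-8)·-1 = 0
Row 3: (0)·x + (0)·y + (0)·-1 = 0
Solving gives x = -2, y = 1.
Check: A·(-2, 1, -1) = (-6, 3, -3) = 3·(-2, 1, -1).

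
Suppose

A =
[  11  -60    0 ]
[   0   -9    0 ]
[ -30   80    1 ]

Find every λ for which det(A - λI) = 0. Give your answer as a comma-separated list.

Compute the characteristic polynomial p(lambda) = det(lambda·I - A).
Expanding along the first row, p(lambda) = lambda^3 - 3·lambda^2 - 97·lambda + 99.
Rational-root test: lambda = 1 gives p(1) = 0.
Factor out (lambda - 1): p(lambda) = (lambda - 1)·(lambda^2 - 2·lambda - 99).
The quadratic factors as (lambda + 9)·(lambda - 11).
Eigenvalues: -9, 1, 11.

-9, 1, 11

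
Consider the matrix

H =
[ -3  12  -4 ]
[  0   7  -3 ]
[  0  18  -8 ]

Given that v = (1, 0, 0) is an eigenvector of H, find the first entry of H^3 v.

-27

First find the eigenvalue: Hv = (-3, 0, 0) = -3·(1, 0, 0), so λ = -3.
Then H^3 v = λ^3·v = (-3)^3·(1, 0, 0) = -27·(1, 0, 0) = (-27, 0, 0).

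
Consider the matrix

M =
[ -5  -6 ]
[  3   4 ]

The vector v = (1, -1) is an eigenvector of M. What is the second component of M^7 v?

-1

First find the eigenvalue: Mv = (1, -1) = 1·(1, -1), so λ = 1.
Then M^7 v = λ^7·v = 1^7·(1, -1) = 1·(1, -1) = (1, -1).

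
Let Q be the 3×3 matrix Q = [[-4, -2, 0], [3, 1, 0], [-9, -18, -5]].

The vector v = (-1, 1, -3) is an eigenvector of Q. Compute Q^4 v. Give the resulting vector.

First find the eigenvalue: Qv = (2, -2, 6) = -2·(-1, 1, -3), so λ = -2.
Then Q^4 v = λ^4·v = (-2)^4·(-1, 1, -3) = 16·(-1, 1, -3) = (-16, 16, -48).

(-16, 16, -48)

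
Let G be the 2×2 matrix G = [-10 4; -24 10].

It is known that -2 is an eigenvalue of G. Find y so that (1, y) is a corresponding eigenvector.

We need (G + 2I)v = 0.
G + 2I = [[-8, 4], [-24, 12]].
Row 1: (-8)·1 + (4)·y = 0
Row 2: (-24)·1 + (12)·y = 0
Solving gives y = 2.
Check: G·(1, 2) = (-2, -4) = -2·(1, 2).

2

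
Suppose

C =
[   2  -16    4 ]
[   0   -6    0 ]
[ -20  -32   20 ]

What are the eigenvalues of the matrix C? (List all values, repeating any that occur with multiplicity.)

-6, 10, 12

Set up det(lambda·I - C) = 0.
Cofactor expansion gives p(lambda) = lambda^3 - 16·lambda^2 - 12·lambda + 720.
Try lambda = 12: p(12) = 0, so 12 is a root.
Factor out (lambda - 12): p(lambda) = (lambda - 12)·(lambda^2 - 4·lambda - 60).
The quadratic factors as (lambda + 6)·(lambda - 10).
Eigenvalues: -6, 10, 12.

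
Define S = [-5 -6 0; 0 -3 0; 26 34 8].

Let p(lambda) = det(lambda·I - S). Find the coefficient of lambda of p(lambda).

p(lambda) = lambda^3 - 49·lambda - 120.
The coefficient of lambda is -49.

-49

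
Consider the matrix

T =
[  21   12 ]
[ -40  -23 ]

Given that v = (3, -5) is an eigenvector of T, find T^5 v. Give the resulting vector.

(3, -5)

First find the eigenvalue: Tv = (3, -5) = 1·(3, -5), so λ = 1.
Then T^5 v = λ^5·v = 1^5·(3, -5) = 1·(3, -5) = (3, -5).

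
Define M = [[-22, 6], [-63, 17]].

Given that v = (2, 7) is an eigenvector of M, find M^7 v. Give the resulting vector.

First find the eigenvalue: Mv = (-2, -7) = -1·(2, 7), so λ = -1.
Then M^7 v = λ^7·v = (-1)^7·(2, 7) = -1·(2, 7) = (-2, -7).

(-2, -7)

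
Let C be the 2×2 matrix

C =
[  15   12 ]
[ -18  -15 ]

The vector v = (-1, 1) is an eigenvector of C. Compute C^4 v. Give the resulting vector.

First find the eigenvalue: Cv = (-3, 3) = 3·(-1, 1), so λ = 3.
Then C^4 v = λ^4·v = 3^4·(-1, 1) = 81·(-1, 1) = (-81, 81).

(-81, 81)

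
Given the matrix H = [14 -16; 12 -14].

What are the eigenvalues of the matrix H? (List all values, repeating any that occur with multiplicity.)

-2, 2

det(H - μI) = (14 - μ)(-14 - μ) - (-16)·(12) = μ^2 - 4.
This factors as (μ + 2)·(μ - 2) = 0.
Eigenvalues: -2, 2.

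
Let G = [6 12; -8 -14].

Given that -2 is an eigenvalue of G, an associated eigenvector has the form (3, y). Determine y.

-2

We need (G + 2I)v = 0.
G + 2I = [[8, 12], [-8, -12]].
Row 1: (8)·3 + (12)·y = 0
Row 2: (-8)·3 + (-12)·y = 0
Solving gives y = -2.
Check: G·(3, -2) = (-6, 4) = -2·(3, -2).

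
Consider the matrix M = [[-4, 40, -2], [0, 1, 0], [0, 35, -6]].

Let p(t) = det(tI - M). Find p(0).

p(0) = det(0·I − M) = det(−M) = (−1)^3·det(M).
det(M) = 24, so p(0) = -24.

-24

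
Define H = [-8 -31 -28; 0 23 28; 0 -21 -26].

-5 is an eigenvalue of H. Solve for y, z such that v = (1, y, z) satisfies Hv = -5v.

We need (H + 5I)v = 0.
H + 5I = [[-3, -31, -28], [0, 28, 28], [0, -21, -21]].
Row 1: (-3)·1 + (-31)·y + (-28)·z = 0
Row 2: (0)·1 + (28)·y + (28)·z = 0
Row 3: (0)·1 + (-21)·y + (-21)·z = 0
Solving gives y = -1, z = 1.
Check: H·(1, -1, 1) = (-5, 5, -5) = -5·(1, -1, 1).

-1, 1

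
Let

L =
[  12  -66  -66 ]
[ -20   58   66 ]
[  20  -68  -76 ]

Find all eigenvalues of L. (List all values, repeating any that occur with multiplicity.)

-10, -8, 12

Compute the characteristic polynomial p(μ) = det(μI - L).
Expanding along the first row, p(μ) = μ^3 + 6μ^2 - 136μ - 960.
Try μ = -10: p(-10) = 0, so -10 is a root.
Dividing by (μ + 10) leaves μ^2 - 4μ - 96.
The quadratic factors as (μ + 8)·(μ - 12).
Eigenvalues: -10, -8, 12.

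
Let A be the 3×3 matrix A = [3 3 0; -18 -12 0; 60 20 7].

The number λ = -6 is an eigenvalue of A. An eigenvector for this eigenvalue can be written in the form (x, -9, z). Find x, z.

We need (A + 6I)v = 0.
A + 6I = [[9, 3, 0], [-18, -6, 0], [60, 20, 13]].
Row 1: (9)·x + (3)·-9 + (0)·z = 0
Row 2: (-18)·x + (-6)·-9 + (0)·z = 0
Row 3: (60)·x + (20)·-9 + (13)·z = 0
Solving gives x = 3, z = 0.
Check: A·(3, -9, 0) = (-18, 54, 0) = -6·(3, -9, 0).

3, 0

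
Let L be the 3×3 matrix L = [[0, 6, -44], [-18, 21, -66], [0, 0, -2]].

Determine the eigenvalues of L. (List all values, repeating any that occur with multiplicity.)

-2, 9, 12

The characteristic polynomial is p(r) = det(rI - L).
Expanding along the first row, p(r) = r^3 - 19r^2 + 66r + 216.
Try r = 12: p(12) = 0, so 12 is a root.
Dividing by (r - 12) leaves r^2 - 7r - 18.
The quadratic factors as (r + 2)·(r - 9).
Eigenvalues: -2, 9, 12.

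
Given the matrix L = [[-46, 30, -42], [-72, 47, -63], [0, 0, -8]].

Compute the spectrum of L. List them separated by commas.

-8, -1, 2

Set up det(rI - L) = 0.
Expanding the 3×3 determinant: p(r) = r^3 + 7r^2 - 10r - 16.
Try r = 2: p(2) = 0, so 2 is a root.
Factor out (r - 2): p(r) = (r - 2)·(r^2 + 9r + 8).
The quadratic factors as (r + 8)·(r + 1).
Eigenvalues: -8, -1, 2.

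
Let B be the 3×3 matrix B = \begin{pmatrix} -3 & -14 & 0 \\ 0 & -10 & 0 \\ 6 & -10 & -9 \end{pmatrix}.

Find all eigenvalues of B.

Compute the characteristic polynomial p(s) = det(sI - B).
Expanding the 3×3 determinant: p(s) = s^3 + 22s^2 + 147s + 270.
Since p(-3) = 0, s = -3 is a root.
Dividing by (s + 3) leaves s^2 + 19s + 90.
The quadratic factors as (s + 10)·(s + 9).
Eigenvalues: -10, -9, -3.

-10, -9, -3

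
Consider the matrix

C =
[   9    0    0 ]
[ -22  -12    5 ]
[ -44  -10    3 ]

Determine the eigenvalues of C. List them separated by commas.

-7, -2, 9

The characteristic polynomial is p(λ) = det(λI - C).
Cofactor expansion gives p(λ) = λ^3 - 67λ - 126.
Rational-root test: λ = -7 gives p(-7) = 0.
Factor out (λ + 7): p(λ) = (λ + 7)·(λ^2 - 7λ - 18).
The quadratic factors as (λ + 2)·(λ - 9).
Eigenvalues: -7, -2, 9.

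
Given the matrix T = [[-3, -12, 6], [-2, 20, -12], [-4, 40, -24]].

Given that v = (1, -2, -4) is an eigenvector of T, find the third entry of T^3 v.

First find the eigenvalue: Tv = (-3, 6, 12) = -3·(1, -2, -4), so λ = -3.
Then T^3 v = λ^3·v = (-3)^3·(1, -2, -4) = -27·(1, -2, -4) = (-27, 54, 108).

108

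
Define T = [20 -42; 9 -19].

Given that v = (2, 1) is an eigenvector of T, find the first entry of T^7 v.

First find the eigenvalue: Tv = (-2, -1) = -1·(2, 1), so λ = -1.
Then T^7 v = λ^7·v = (-1)^7·(2, 1) = -1·(2, 1) = (-2, -1).

-2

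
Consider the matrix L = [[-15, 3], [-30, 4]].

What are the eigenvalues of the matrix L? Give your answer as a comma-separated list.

-6, -5

det(L - sI) = (-15 - s)(4 - s) - (3)·(-30) = s^2 + 11s + 30.
This factors as (s + 6)·(s + 5) = 0.
Eigenvalues: -6, -5.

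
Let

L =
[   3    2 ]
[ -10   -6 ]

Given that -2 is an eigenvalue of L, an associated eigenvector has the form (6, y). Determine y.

We need (L + 2I)v = 0.
L + 2I = [[5, 2], [-10, -4]].
Row 1: (5)·6 + (2)·y = 0
Row 2: (-10)·6 + (-4)·y = 0
Solving gives y = -15.
Check: L·(6, -15) = (-12, 30) = -2·(6, -15).

-15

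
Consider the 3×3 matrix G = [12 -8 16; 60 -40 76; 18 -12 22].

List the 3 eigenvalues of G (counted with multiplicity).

-4, -2, 0

The characteristic polynomial is p(μ) = det(μI - G).
Expanding the 3×3 determinant: p(μ) = μ^3 + 6μ^2 + 8μ.
Rational-root test: μ = 0 gives p(0) = 0.
Factor out μ: p(μ) = μ·(μ^2 + 6μ + 8).
The quadratic factors as (μ + 4)·(μ + 2).
Eigenvalues: -4, -2, 0.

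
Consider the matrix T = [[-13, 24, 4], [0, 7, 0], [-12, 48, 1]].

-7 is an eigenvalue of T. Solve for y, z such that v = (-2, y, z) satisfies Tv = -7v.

0, -3

We need (T + 7I)v = 0.
T + 7I = [[-6, 24, 4], [0, 14, 0], [-12, 48, 8]].
Row 1: (-6)·-2 + (24)·y + (4)·z = 0
Row 2: (0)·-2 + (14)·y + (0)·z = 0
Row 3: (-12)·-2 + (48)·y + (8)·z = 0
Solving gives y = 0, z = -3.
Check: T·(-2, 0, -3) = (14, 0, 21) = -7·(-2, 0, -3).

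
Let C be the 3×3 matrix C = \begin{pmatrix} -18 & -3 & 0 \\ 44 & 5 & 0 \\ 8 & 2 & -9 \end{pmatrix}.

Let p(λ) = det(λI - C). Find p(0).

p(0) = det(0·I − C) = det(−C) = (−1)^3·det(C).
det(C) = -378, so p(0) = 378.

378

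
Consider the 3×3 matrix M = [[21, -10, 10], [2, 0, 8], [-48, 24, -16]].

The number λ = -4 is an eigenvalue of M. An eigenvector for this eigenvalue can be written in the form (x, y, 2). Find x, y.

We need (M + 4I)v = 0.
M + 4I = [[25, -10, 10], [2, 4, 8], [-48, 24, -12]].
Row 1: (25)·x + (-10)·y + (10)·2 = 0
Row 2: (2)·x + (4)·y + (8)·2 = 0
Row 3: (-48)·x + (24)·y + (-12)·2 = 0
Solving gives x = -2, y = -3.
Check: M·(-2, -3, 2) = (8, 12, -8) = -4·(-2, -3, 2).

-2, -3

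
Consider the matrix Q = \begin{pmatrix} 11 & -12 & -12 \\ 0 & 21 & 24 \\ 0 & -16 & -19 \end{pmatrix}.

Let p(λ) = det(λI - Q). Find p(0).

p(0) = det(0·I − Q) = det(−Q) = (−1)^3·det(Q).
det(Q) = -165, so p(0) = 165.

165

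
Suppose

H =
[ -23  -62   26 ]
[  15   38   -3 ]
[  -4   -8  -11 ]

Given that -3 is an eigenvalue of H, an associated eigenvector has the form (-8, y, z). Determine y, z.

We need (H + 3I)v = 0.
H + 3I = [[-20, -62, 26], [15, 41, -3], [-4, -8, -8]].
Row 1: (-20)·-8 + (-62)·y + (26)·z = 0
Row 2: (15)·-8 + (41)·y + (-3)·z = 0
Row 3: (-4)·-8 + (-8)·y + (-8)·z = 0
Solving gives y = 3, z = 1.
Check: H·(-8, 3, 1) = (24, -9, -3) = -3·(-8, 3, 1).

3, 1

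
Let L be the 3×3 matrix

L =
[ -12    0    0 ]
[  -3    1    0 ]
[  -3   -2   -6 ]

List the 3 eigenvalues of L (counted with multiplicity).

-12, -6, 1

L is lower triangular, so its eigenvalues are the diagonal entries.
Diagonal: -12, 1, -6.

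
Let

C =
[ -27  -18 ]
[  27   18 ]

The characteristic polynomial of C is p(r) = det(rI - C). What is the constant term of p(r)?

p(r) = r^2 + 9r.
The constant term is 0.

0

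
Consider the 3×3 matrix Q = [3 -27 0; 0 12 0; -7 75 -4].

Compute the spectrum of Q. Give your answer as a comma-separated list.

-4, 3, 12

Compute the characteristic polynomial p(λ) = det(λI - Q).
Expanding along the first row, p(λ) = λ^3 - 11λ^2 - 24λ + 144.
Try λ = -4: p(-4) = 0, so -4 is a root.
Dividing by (λ + 4) leaves λ^2 - 15λ + 36.
The quadratic factors as (λ - 3)·(λ - 12).
Eigenvalues: -4, 3, 12.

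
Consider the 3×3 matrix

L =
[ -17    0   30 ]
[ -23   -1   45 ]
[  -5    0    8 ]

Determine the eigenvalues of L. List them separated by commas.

-7, -2, -1

Compute the characteristic polynomial p(lambda) = det(lambda·I - L).
Expanding along the first row, p(lambda) = lambda^3 + 10·lambda^2 + 23·lambda + 14.
Since p(-1) = 0, lambda = -1 is a root.
Dividing by (lambda + 1) leaves lambda^2 + 9·lambda + 14.
The quadratic factors as (lambda + 7)·(lambda + 2).
Eigenvalues: -7, -2, -1.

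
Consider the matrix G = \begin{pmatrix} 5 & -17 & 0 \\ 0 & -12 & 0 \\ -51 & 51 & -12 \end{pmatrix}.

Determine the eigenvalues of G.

Set up det(sI - G) = 0.
Expanding along the first row, p(s) = s^3 + 19s^2 + 24s - 720.
Try s = -12: p(-12) = 0, so -12 is a root.
Factor out (s + 12): p(s) = (s + 12)·(s^2 + 7s - 60).
The quadratic factors as (s + 12)·(s - 5).
Eigenvalues: -12, -12, 5.

-12, -12, 5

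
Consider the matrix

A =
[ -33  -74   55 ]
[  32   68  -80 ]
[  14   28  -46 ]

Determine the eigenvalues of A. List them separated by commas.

Set up det(rI - A) = 0.
Expanding the 3×3 determinant: p(r) = r^3 + 11r^2 - 16r - 176.
Try r = 4: p(4) = 0, so 4 is a root.
Factor out (r - 4): p(r) = (r - 4)·(r^2 + 15r + 44).
The quadratic factors as (r + 11)·(r + 4).
Eigenvalues: -11, -4, 4.

-11, -4, 4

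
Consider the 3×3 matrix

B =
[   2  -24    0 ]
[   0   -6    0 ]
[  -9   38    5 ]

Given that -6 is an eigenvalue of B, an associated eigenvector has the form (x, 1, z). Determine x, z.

3, -1

We need (B + 6I)v = 0.
B + 6I = [[8, -24, 0], [0, 0, 0], [-9, 38, 11]].
Row 1: (8)·x + (-24)·1 + (0)·z = 0
Row 2: (0)·x + (0)·1 + (0)·z = 0
Row 3: (-9)·x + (38)·1 + (11)·z = 0
Solving gives x = 3, z = -1.
Check: B·(3, 1, -1) = (-18, -6, 6) = -6·(3, 1, -1).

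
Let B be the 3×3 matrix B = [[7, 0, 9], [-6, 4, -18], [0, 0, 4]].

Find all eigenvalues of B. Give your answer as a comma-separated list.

Set up det(lambda·I - B) = 0.
Expanding along the first row, p(lambda) = lambda^3 - 15·lambda^2 + 72·lambda - 112.
Try lambda = 4: p(4) = 0, so 4 is a root.
Dividing by (lambda - 4) leaves lambda^2 - 11·lambda + 28.
The quadratic factors as (lambda - 4)·(lambda - 7).
Eigenvalues: 4, 4, 7.

4, 4, 7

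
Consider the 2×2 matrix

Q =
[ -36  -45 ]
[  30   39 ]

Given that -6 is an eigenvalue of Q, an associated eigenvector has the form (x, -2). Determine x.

We need (Q + 6I)v = 0.
Q + 6I = [[-30, -45], [30, 45]].
Row 1: (-30)·x + (-45)·-2 = 0
Row 2: (30)·x + (45)·-2 = 0
Solving gives x = 3.
Check: Q·(3, -2) = (-18, 12) = -6·(3, -2).

3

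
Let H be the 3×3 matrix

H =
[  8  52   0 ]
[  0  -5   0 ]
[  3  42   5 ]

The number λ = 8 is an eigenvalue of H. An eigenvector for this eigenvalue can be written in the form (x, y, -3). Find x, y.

-3, 0

We need (H - 8I)v = 0.
H - 8I = [[0, 52, 0], [0, -13, 0], [3, 42, -3]].
Row 1: (0)·x + (52)·y + (0)·-3 = 0
Row 2: (0)·x + (-13)·y + (0)·-3 = 0
Row 3: (3)·x + (42)·y + (-3)·-3 = 0
Solving gives x = -3, y = 0.
Check: H·(-3, 0, -3) = (-24, 0, -24) = 8·(-3, 0, -3).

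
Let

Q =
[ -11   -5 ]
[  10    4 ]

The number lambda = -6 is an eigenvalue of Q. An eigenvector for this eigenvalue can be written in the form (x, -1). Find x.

We need (Q + 6I)v = 0.
Q + 6I = [[-5, -5], [10, 10]].
Row 1: (-5)·x + (-5)·-1 = 0
Row 2: (10)·x + (10)·-1 = 0
Solving gives x = 1.
Check: Q·(1, -1) = (-6, 6) = -6·(1, -1).

1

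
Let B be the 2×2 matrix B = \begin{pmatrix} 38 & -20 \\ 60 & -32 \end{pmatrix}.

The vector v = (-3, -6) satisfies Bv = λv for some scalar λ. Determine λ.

Compute Bv: B·(-3, -6) = (6, 12).
Since Bv = λv, compare component 1: 6 = λ·-3, so λ = -2.

-2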